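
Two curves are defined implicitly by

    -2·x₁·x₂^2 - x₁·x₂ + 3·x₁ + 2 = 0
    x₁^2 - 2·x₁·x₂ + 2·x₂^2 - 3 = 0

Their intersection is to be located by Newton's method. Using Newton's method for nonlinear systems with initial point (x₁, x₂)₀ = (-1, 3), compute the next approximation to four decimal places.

(-1.0405, 1.4054)

At (-1, 3): F = (20.0000, 22.0000).
Jacobian J = [[-2·x₂^2 - x₂ + 3, -4·x₁·x₂ - x₁], [2·x₁ - 2·x₂, -2·x₁ + 4·x₂]].
At the point, J = [[-18.0000, 13.0000], [-8.0000, 14.0000]] (det J = -148.0000).
Solving J·Δ = −F gives Δ = (-0.0405, -1.5946).
Then the next iterate is (x₁, x₂)₁ = (-1.0405, 1.4054).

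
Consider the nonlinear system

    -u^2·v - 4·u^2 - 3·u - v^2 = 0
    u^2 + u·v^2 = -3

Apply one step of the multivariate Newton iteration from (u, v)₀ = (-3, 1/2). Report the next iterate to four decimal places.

At (-3, 1/2): F = (-31.7500, 11.2500).
Jacobian J = [[-2·u·v - 8·u - 3, -u^2 - 2·v], [2·u + v^2, 2·u·v]].
At the point, J = [[24.0000, -10.0000], [-5.7500, -3.0000]] (det J = -129.5000).
Solving J·Δ = −F gives Δ = (1.6042, 0.6752).
Then the next iterate is (u, v)₁ = (-1.3958, 1.1752).

(-1.3958, 1.1752)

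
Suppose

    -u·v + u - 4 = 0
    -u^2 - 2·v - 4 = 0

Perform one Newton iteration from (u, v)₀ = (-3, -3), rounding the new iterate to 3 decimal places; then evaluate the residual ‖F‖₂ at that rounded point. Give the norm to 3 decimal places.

6.760

At (-3, -3): F = (-16.000, -7.000).
Jacobian J = [[-v + 1, -u], [-2·u, -2]].
At the point, J = [[4.000, 3.000], [6.000, -2.000]] (det J = -26.000).
Solving J·Δ = −F gives Δ = (2.038, 2.615).
Then the next iterate is (u, v)₁ = (-0.962, -0.385).
Re-evaluating at (-0.962, -0.385): F = (-5.33237, -4.15544), so ‖F‖₂ = 6.760.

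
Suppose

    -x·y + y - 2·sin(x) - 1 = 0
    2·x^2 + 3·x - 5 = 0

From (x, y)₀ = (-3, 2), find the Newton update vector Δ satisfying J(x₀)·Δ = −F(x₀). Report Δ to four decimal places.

(0.4444, -1.8183)

At (-3, 2): F = (7.282240, 4.0000).
Jacobian J = [[-y - 2·cos(x), -x + 1], [4·x + 3, 0]].
At the point, J = [[-0.020015, 4.0000], [-9.0000, 0.0000]] (det J = 36.0000).
Solving J·Δ = −F gives Δ = (0.4444, -1.8183).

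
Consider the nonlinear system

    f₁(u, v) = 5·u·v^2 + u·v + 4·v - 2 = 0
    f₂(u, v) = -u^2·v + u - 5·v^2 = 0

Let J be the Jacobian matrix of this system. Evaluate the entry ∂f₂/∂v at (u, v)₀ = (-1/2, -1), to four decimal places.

9.7500

∂f₂/∂v = -u^2 - 10·v.
At (-1/2, -1) this is 9.7500.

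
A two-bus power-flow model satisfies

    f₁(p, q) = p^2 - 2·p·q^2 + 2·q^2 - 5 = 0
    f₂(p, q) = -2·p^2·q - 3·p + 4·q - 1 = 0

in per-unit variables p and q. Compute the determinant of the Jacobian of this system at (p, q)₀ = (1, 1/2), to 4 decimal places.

3.0000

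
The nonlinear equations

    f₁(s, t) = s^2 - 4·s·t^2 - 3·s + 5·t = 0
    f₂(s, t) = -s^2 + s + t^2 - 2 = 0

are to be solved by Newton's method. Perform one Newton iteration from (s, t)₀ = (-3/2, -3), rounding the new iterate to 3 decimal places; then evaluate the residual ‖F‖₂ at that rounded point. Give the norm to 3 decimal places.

12.644

At (-3/2, -3): F = (45.750, 3.250).
Jacobian J = [[2·s - 4·t^2 - 3, -8·s·t + 5], [-2·s + 1, 2·t]].
At the point, J = [[-42.000, -31.000], [4.000, -6.000]] (det J = 376.000).
Solving J·Δ = −F gives Δ = (0.462, 0.850).
Then the next iterate is (s, t)₁ = (-1.038, -2.150).
Re-evaluating at (-1.038, -2.150): F = (12.63406, 0.50706), so ‖F‖₂ = 12.644.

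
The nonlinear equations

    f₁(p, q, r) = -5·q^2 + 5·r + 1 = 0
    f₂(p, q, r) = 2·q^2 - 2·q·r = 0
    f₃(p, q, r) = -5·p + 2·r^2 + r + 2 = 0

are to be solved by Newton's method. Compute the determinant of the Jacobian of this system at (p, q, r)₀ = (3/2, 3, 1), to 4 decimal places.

J = [[0, -10·q, 5], [0, 4·q - 2·r, -2·q], [-5, 0, 4·r + 1]].
At the point, J = [[0.0000, -30.0000, 5.0000], [0.0000, 10.0000, -6.0000], [-5.0000, 0.0000, 5.0000]].
det J = -650.0000.

-650.0000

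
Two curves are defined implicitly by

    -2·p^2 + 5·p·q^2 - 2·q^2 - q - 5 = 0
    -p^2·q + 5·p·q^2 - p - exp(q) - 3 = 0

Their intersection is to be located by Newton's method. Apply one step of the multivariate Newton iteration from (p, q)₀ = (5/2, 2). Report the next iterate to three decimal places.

(-32.919, 10.090)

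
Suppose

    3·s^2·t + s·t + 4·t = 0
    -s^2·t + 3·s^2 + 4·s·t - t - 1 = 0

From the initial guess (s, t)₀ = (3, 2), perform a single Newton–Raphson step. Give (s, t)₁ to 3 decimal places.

At (3, 2): F = (68.000, 30.000).
Jacobian J = [[6·s·t + t, 3·s^2 + s + 4], [-2·s·t + 6·s + 4·t, -s^2 + 4·s - 1]].
At the point, J = [[38.000, 34.000], [14.000, 2.000]] (det J = -400.000).
Solving J·Δ = −F gives Δ = (-2.210, 0.470).
Then the next iterate is (s, t)₁ = (0.790, 2.470).

(0.790, 2.470)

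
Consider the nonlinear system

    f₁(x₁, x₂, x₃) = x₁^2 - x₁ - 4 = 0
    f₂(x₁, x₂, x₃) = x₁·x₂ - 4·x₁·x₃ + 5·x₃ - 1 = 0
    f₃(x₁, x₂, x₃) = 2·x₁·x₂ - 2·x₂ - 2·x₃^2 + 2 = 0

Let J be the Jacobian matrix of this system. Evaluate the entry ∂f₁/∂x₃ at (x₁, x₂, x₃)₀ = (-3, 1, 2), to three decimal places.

0.000

∂f₁/∂x₃ = 0.
At (-3, 1, 2) this is 0.000.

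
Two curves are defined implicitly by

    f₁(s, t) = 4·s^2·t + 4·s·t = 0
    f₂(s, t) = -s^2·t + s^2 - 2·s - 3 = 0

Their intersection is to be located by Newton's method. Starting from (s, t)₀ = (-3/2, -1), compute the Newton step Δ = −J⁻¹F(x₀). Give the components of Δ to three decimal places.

(1.125, -2.000)

At (-3/2, -1): F = (-3.000, 4.500).
Jacobian J = [[8·s·t + 4·t, 4·s^2 + 4·s], [-2·s·t + 2·s - 2, -s^2]].
At the point, J = [[8.000, 3.000], [-8.000, -2.250]] (det J = 6.000).
Solving J·Δ = −F gives Δ = (1.125, -2.000).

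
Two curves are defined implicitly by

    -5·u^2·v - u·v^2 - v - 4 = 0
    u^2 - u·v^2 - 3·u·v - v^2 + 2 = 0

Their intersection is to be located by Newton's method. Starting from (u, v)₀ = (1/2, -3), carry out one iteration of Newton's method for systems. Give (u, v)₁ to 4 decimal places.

(0.6822, -2.1243)

At (1/2, -3): F = (-1.7500, -6.7500).
Jacobian J = [[-10·u·v - v^2, -5·u^2 - 2·u·v - 1], [2·u - v^2 - 3·v, -2·u·v - 3·u - 2·v]].
At the point, J = [[6.0000, 0.7500], [1.0000, 7.5000]] (det J = 44.2500).
Solving J·Δ = −F gives Δ = (0.1822, 0.8757).
Then the next iterate is (u, v)₁ = (0.6822, -2.1243).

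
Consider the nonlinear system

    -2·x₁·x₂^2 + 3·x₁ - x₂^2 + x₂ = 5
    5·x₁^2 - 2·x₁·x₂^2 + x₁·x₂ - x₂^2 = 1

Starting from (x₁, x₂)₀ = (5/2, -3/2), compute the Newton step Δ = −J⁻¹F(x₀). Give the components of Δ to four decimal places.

(-1.2846, 0.5565)

At (5/2, -3/2): F = (-12.5000, 13.0000).
Jacobian J = [[-2·x₂^2 + 3, -4·x₁·x₂ - 2·x₂ + 1], [10·x₁ - 2·x₂^2 + x₂, -4·x₁·x₂ + x₁ - 2·x₂]].
At the point, J = [[-1.5000, 19.0000], [19.0000, 20.5000]] (det J = -391.7500).
Solving J·Δ = −F gives Δ = (-1.2846, 0.5565).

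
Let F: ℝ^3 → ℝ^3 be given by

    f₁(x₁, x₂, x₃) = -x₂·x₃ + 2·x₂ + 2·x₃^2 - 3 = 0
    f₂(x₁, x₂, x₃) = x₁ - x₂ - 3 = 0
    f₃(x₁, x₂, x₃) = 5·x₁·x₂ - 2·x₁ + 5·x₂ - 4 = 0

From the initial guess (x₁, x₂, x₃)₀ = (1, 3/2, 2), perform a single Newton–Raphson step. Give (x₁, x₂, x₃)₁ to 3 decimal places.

(2.677, -0.323, 1.231)

At (1, 3/2, 2): F = (5.000, -3.500, 9.000).
Jacobian J = [[0, -x₃ + 2, -x₂ + 4·x₃], [1, -1, 0], [5·x₂ - 2, 5·x₁ + 5, 0]].
At the point, J = [[0.000, 0.000, 6.500], [1.000, -1.000, 0.000], [5.500, 10.000, 0.000]] (det J = 100.750).
Solving J·Δ = −F gives Δ = (1.677, -1.823, -0.769).
Then the next iterate is (x₁, x₂, x₃)₁ = (2.677, -0.323, 1.231).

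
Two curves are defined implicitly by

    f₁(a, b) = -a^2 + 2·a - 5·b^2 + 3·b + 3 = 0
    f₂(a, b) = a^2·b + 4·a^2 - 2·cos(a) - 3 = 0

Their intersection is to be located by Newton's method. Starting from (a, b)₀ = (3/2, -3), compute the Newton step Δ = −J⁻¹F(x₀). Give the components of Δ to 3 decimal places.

At (3/2, -3): F = (-50.250, -0.89147).
Jacobian J = [[-2·a + 2, -10·b + 3], [2·a·b + 8·a + 2·sin(a), a^2]].
At the point, J = [[-1.000, 33.000], [4.99499, 2.250]] (det J = -167.08467).
Solving J·Δ = −F gives Δ = (-0.501, 1.508).

(-0.501, 1.508)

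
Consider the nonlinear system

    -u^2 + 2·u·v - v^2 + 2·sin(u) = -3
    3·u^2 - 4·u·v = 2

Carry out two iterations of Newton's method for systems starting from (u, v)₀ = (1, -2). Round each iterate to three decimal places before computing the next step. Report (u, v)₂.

At (1, -2): F = (-4.31706, 9.000).
Jacobian J = [[-2·u + 2·v + 2·cos(u), 2·u - 2·v], [6·u - 4·v, -4·u]].
At the point, J = [[-4.91940, 6.000], [14.000, -4.000]] (det J = -64.32242).
Solving J·Δ = −F gives Δ = (-0.571, 0.251).
Then the next iterate is (u, v)₁ = (0.429, -1.749).
Round to (0.429, -1.749) and repeat: F = (-0.91176, 1.55341), J = [[-2.53724, 4.356], [9.570, -1.716]].
Δ = (-0.139, 0.128), so (u, v)₂ = (0.290, -1.621).

(0.290, -1.621)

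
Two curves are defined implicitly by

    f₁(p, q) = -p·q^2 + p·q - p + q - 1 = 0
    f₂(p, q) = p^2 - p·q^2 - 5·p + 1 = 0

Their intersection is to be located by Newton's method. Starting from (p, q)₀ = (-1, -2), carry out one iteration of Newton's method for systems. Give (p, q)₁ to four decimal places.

(0.7500, -4.0625)

At (-1, -2): F = (4.0000, 11.0000).
Jacobian J = [[-q^2 + q - 1, -2·p·q + p + 1], [2·p - q^2 - 5, -2·p·q]].
At the point, J = [[-7.0000, -4.0000], [-11.0000, -4.0000]] (det J = -16.0000).
Solving J·Δ = −F gives Δ = (1.7500, -2.0625).
Then the next iterate is (p, q)₁ = (0.7500, -4.0625).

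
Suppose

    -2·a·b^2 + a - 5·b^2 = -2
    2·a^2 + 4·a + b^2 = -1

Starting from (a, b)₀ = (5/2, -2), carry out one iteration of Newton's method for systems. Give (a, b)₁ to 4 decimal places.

(0.6992, -1.4276)

At (5/2, -2): F = (-35.5000, 27.5000).
Jacobian J = [[-2·b^2 + 1, -4·a·b - 10·b], [4·a + 4, 2·b]].
At the point, J = [[-7.0000, 40.0000], [14.0000, -4.0000]] (det J = -532.0000).
Solving J·Δ = −F gives Δ = (-1.8008, 0.5724).
Then the next iterate is (a, b)₁ = (0.6992, -1.4276).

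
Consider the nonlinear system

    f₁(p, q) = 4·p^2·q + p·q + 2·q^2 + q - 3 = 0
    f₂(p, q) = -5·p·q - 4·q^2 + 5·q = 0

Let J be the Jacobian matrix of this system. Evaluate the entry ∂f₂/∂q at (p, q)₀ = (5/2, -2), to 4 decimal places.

∂f₂/∂q = -5·p - 8·q + 5.
At (5/2, -2) this is 8.5000.

8.5000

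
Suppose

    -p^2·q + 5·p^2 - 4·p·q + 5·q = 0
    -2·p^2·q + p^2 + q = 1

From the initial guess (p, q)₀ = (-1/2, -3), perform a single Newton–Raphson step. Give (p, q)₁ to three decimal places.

At (-1/2, -3): F = (-19.000, -2.250).
Jacobian J = [[-2·p·q + 10·p - 4·q, -p^2 - 4·p + 5], [-4·p·q + 2·p, -2·p^2 + 1]].
At the point, J = [[4.000, 6.750], [-7.000, 0.500]] (det J = 49.250).
Solving J·Δ = −F gives Δ = (-0.115, 2.883).
Then the next iterate is (p, q)₁ = (-0.615, -0.117).

(-0.615, -0.117)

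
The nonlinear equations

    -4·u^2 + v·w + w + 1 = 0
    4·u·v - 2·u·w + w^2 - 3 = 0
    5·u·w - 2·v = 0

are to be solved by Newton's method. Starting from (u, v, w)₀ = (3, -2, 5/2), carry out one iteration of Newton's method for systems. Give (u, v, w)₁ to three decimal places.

(1.642, -0.612, 1.050)

At (3, -2, 5/2): F = (-37.500, -35.750, 41.500).
Jacobian J = [[-8·u, w, v + 1], [4·v - 2·w, 4·u, -2·u + 2·w], [5·w, -2, 5·u]].
At the point, J = [[-24.000, 2.500, -1.000], [-13.000, 12.000, -1.000], [12.500, -2.000, 15.000]] (det J = -3691.750).
Solving J·Δ = −F gives Δ = (-1.358, 1.388, -1.450).
Then the next iterate is (u, v, w)₁ = (1.642, -0.612, 1.050).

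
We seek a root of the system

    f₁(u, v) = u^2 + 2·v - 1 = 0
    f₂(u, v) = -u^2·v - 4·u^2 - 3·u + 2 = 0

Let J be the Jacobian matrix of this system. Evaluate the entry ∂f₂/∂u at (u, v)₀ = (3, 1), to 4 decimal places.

-33.0000

∂f₂/∂u = -2·u·v - 8·u - 3.
At (3, 1) this is -33.0000.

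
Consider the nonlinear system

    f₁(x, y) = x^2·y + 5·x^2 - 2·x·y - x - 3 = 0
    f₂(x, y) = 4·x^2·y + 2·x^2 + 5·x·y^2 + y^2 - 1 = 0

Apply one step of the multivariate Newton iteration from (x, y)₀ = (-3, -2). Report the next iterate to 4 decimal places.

(-1.6284, -1.6284)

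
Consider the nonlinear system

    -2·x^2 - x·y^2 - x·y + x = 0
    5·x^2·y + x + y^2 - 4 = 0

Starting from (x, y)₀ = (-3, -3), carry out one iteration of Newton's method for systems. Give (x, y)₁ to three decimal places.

(-1.711, -2.598)

At (-3, -3): F = (-3.000, -133.000).
Jacobian J = [[-4·x - y^2 - y + 1, -2·x·y - x], [10·x·y + 1, 5·x^2 + 2·y]].
At the point, J = [[7.000, -15.000], [91.000, 39.000]] (det J = 1638.000).
Solving J·Δ = −F gives Δ = (1.289, 0.402).
Then the next iterate is (x, y)₁ = (-1.711, -2.598).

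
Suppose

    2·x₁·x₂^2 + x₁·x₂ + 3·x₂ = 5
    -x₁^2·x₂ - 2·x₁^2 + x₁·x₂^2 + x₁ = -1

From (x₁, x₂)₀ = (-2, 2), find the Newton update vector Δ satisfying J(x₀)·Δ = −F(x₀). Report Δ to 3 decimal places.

(0.754, -0.764)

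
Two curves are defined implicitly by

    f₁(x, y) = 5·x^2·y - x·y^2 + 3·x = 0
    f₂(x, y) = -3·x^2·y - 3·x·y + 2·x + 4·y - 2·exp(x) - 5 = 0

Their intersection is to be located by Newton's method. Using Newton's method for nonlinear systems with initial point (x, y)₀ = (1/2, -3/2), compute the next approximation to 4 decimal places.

(1.2474, 0.8801)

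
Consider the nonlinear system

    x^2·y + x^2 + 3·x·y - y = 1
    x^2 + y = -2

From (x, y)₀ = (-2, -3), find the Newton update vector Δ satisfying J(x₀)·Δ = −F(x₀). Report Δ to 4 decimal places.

(1.6154, 3.4615)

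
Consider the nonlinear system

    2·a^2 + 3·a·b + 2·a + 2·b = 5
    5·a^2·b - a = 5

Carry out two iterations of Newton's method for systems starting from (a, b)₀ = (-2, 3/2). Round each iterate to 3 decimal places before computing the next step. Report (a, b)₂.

(-2.237, 0.118)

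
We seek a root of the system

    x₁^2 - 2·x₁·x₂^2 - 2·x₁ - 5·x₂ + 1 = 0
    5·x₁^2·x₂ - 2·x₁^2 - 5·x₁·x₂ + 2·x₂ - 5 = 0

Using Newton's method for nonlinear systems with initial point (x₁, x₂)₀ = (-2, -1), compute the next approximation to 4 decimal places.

(-1.9480, 0.3526)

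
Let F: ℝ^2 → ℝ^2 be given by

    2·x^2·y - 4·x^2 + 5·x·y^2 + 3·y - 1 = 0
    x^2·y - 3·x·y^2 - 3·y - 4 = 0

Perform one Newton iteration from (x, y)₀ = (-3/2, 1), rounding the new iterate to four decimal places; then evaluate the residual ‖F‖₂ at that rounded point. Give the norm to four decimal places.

23.0075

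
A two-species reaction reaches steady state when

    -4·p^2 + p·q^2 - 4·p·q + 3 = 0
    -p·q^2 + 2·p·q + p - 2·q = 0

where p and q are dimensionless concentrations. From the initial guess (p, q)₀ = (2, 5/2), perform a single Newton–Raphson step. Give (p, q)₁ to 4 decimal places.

At (2, 5/2): F = (-20.5000, -5.5000).
Jacobian J = [[-8·p + q^2 - 4·q, 2·p·q - 4·p], [-q^2 + 2·q + 1, -2·p·q + 2·p - 2]].
At the point, J = [[-19.7500, 2.0000], [-0.2500, -8.0000]] (det J = 158.5000).
Solving J·Δ = −F gives Δ = (-1.1041, -0.6530).
Then the next iterate is (p, q)₁ = (0.8959, 1.8470).

(0.8959, 1.8470)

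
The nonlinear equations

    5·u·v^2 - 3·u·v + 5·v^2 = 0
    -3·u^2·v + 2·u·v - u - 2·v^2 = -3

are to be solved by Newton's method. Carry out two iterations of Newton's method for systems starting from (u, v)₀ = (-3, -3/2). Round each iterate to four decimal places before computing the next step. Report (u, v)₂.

At (-3, -3/2): F = (-36.0000, 51.0000).
Jacobian J = [[5·v^2 - 3·v, 10·u·v - 3·u + 10·v], [-6·u·v + 2·v - 1, -3·u^2 + 2·u - 4·v]].
At the point, J = [[15.7500, 39.0000], [-31.0000, -27.0000]] (det J = 783.7500).
Solving J·Δ = −F gives Δ = (1.2976, 0.3990).
Then the next iterate is (u, v)₁ = (-1.7024, -1.1010).
Round to (-1.7024, -1.1010) and repeat: F = (-9.880277, 15.599324), J = [[9.364005, 12.840624], [-14.448054, -7.695297]].
Δ = (1.0953, -0.0293), so (u, v)₂ = (-0.6071, -1.1303).

(-0.6071, -1.1303)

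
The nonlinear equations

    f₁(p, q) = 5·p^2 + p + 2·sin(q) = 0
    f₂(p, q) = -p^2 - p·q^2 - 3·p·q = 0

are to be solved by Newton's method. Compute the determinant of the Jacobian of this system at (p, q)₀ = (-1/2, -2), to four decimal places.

J = [[10·p + 1, 2·cos(q)], [-2·p - q^2 - 3·q, -2·p·q - 3·p]].
At the point, J = [[-4.0000, -0.832294], [3.0000, -0.5000]].
det J = 4.4969.

4.4969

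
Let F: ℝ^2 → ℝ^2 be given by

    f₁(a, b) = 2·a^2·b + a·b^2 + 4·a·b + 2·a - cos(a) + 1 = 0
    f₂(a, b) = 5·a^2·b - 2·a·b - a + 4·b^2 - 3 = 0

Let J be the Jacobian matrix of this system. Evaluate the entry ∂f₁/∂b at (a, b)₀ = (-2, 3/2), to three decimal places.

∂f₁/∂b = 2·a^2 + 2·a·b + 4·a.
At (-2, 3/2) this is -6.000.

-6.000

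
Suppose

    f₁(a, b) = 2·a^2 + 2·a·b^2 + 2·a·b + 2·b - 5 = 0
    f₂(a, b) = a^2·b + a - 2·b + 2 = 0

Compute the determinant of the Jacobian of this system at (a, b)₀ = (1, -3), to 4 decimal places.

-56.0000

J = [[4·a + 2·b^2 + 2·b, 4·a·b + 2·a + 2], [2·a·b + 1, a^2 - 2]].
At the point, J = [[16.0000, -8.0000], [-5.0000, -1.0000]].
det J = -56.0000.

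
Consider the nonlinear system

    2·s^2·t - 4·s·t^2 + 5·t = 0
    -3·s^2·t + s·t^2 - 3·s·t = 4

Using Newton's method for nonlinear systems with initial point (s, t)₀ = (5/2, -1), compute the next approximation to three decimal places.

At (5/2, -1): F = (-27.500, 24.750).
Jacobian J = [[4·s·t - 4·t^2, 2·s^2 - 8·s·t + 5], [-6·s·t + t^2 - 3·t, -3·s^2 + 2·s·t - 3·s]].
At the point, J = [[-14.000, 37.500], [19.000, -31.250]] (det J = -275.000).
Solving J·Δ = −F gives Δ = (-0.250, 0.640).
Then the next iterate is (s, t)₁ = (2.250, -0.360).

(2.250, -0.360)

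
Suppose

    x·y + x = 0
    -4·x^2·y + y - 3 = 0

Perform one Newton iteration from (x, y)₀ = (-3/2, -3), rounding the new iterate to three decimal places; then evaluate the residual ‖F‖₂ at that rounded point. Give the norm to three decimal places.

At (-3/2, -3): F = (3.000, 21.000).
Jacobian J = [[y + 1, x], [-8·x·y, -4·x^2 + 1]].
At the point, J = [[-2.000, -1.500], [-36.000, -8.000]] (det J = -38.000).
Solving J·Δ = −F gives Δ = (0.197, 1.737).
Then the next iterate is (x, y)₁ = (-1.303, -1.263).
Re-evaluating at (-1.303, -1.263): F = (0.34269, 4.31433), so ‖F‖₂ = 4.328.

4.328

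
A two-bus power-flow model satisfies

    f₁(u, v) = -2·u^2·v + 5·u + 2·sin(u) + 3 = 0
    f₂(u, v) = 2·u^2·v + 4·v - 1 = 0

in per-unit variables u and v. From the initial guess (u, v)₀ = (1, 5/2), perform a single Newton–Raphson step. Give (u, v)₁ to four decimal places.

(16.9533, -26.4221)

At (1, 5/2): F = (4.682942, 14.0000).
Jacobian J = [[-4·u·v + 2·cos(u) + 5, -2·u^2], [4·u·v, 2·u^2 + 4]].
At the point, J = [[-3.919395, -2.0000], [10.0000, 6.0000]] (det J = -3.516372).
Solving J·Δ = −F gives Δ = (15.9533, -28.9221).
Then the next iterate is (u, v)₁ = (16.9533, -26.4221).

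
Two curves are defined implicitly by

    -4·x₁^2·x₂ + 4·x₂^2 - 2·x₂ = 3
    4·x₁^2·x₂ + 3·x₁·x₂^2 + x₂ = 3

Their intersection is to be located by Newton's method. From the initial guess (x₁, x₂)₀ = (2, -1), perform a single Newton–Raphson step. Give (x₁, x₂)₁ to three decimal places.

(0.957, -0.911)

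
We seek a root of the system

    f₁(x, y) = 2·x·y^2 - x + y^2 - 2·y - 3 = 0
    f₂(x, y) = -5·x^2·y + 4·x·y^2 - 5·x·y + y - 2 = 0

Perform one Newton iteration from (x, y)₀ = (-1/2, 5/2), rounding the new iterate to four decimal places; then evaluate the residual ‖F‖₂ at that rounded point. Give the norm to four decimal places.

44.3248

At (-1/2, 5/2): F = (-7.5000, -8.8750).
Jacobian J = [[2·y^2 - 1, 4·x·y + 2·y - 2], [-10·x·y + 4·y^2 - 5·y, -5·x^2 + 8·x·y - 5·x + 1]].
At the point, J = [[11.5000, -2.0000], [25.0000, -7.7500]] (det J = -39.1250).
Solving J·Δ = −F gives Δ = (1.0319, 2.1837).
Then the next iterate is (x, y)₁ = (0.5319, 4.6837).
Re-evaluating at (0.5319, 4.6837): F = (32.374375, 30.275152), so ‖F‖₂ = 44.3248.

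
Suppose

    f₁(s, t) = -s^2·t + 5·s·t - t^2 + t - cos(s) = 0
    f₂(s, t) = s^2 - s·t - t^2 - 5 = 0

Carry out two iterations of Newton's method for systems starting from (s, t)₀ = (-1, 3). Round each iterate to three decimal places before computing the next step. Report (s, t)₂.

At (-1, 3): F = (-24.54030, -10.000).
Jacobian J = [[-2·s·t + 5·t + sin(s), -s^2 + 5·s - 2·t + 1], [2·s - t, -s - 2·t]].
At the point, J = [[20.15853, -11.000], [-5.000, -5.000]] (det J = -155.79265).
Solving J·Δ = −F gives Δ = (0.082, -2.082).
Then the next iterate is (s, t)₁ = (-0.918, 0.918).
Round to (-0.918, 0.918) and repeat: F = (-5.51937, -4.15728), J = [[5.48106, -6.26872], [-2.754, -0.918]].
Δ = (-0.942, -1.704), so (s, t)₂ = (-1.860, -0.786).

(-1.860, -0.786)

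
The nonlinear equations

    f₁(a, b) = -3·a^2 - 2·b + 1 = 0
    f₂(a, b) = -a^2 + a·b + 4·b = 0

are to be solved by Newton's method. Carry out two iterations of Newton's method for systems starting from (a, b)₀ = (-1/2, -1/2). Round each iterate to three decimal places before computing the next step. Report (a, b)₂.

(-0.529, 0.081)

At (-1/2, -1/2): F = (1.250, -2.000).
Jacobian J = [[-6·a, -2], [-2·a + b, a + 4]].
At the point, J = [[3.000, -2.000], [0.500, 3.500]] (det J = 11.500).
Solving J·Δ = −F gives Δ = (-0.033, 0.576).
Then the next iterate is (a, b)₁ = (-0.533, 0.076).
Round to (-0.533, 0.076) and repeat: F = (-0.00427, -0.02060), J = [[3.198, -2.000], [1.142, 3.467]].
Δ = (0.004, 0.005), so (a, b)₂ = (-0.529, 0.081).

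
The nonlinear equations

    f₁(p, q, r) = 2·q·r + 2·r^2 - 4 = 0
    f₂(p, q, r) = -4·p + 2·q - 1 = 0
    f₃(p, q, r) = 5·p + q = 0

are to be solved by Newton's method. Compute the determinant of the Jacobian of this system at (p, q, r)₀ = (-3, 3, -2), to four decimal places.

28.0000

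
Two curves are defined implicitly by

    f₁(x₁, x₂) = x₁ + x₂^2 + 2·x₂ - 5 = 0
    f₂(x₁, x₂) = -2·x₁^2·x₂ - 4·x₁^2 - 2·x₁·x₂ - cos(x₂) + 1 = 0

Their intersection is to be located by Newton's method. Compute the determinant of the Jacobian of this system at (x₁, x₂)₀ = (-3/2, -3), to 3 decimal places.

-1.641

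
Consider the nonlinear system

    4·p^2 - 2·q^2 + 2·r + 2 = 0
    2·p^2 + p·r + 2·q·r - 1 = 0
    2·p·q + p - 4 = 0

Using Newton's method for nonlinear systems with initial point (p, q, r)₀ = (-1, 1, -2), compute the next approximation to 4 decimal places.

(0.2000, -0.7000, -0.6000)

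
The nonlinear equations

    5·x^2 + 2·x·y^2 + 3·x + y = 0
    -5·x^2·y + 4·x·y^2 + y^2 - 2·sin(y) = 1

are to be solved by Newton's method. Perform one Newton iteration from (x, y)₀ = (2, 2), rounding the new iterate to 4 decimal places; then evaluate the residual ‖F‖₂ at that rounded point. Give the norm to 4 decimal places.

At (2, 2): F = (44.0000, -6.818595).
Jacobian J = [[10·x + 2·y^2 + 3, 4·x·y + 1], [-10·x·y + 4·y^2, -5·x^2 + 8·x·y + 2·y - 2·cos(y)]].
At the point, J = [[31.0000, 17.0000], [-24.0000, 16.832294]] (det J = 929.801104).
Solving J·Δ = −F gives Δ = (-0.9212, -0.9084).
Then the next iterate is (x, y)₁ = (1.0788, 1.0916).
Re-evaluating at (1.0788, 1.0916): F = (12.718023, -2.793261), so ‖F‖₂ = 13.0212.

13.0212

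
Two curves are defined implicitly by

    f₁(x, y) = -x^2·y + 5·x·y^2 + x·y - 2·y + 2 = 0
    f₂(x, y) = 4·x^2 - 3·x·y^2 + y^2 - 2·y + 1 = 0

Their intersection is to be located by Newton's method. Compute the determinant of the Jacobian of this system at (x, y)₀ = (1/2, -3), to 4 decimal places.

-340.2500

J = [[-2·x·y + 5·y^2 + y, -x^2 + 10·x·y + x - 2], [8·x - 3·y^2, -6·x·y + 2·y - 2]].
At the point, J = [[45.0000, -16.7500], [-23.0000, 1.0000]].
det J = -340.2500.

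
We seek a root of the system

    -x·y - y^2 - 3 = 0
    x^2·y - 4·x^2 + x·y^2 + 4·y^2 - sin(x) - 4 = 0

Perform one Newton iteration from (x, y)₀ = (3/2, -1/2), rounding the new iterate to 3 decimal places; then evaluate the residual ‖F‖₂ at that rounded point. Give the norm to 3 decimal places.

At (3/2, -1/2): F = (-2.500, -13.74749).
Jacobian J = [[-y, -x - 2·y], [2·x·y - 8·x + y^2 - cos(x), x^2 + 2·x·y + 8·y]].
At the point, J = [[0.500, -0.500], [-13.32074, -3.250]] (det J = -8.28537).
Solving J·Δ = −F gives Δ = (0.151, -4.849).
Then the next iterate is (x, y)₁ = (1.651, -5.349).
Re-evaluating at (1.651, -5.349): F = (-22.78060, 131.20499), so ‖F‖₂ = 133.168.

133.168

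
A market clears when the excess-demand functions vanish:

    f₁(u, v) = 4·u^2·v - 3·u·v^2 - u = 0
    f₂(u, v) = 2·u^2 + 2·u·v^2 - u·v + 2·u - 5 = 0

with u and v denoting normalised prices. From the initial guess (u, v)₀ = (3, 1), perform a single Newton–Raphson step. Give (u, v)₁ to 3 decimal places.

(1.000, 1.889)

At (3, 1): F = (24.000, 22.000).
Jacobian J = [[8·u·v - 3·v^2 - 1, 4·u^2 - 6·u·v], [4·u + 2·v^2 - v + 2, 4·u·v - u]].
At the point, J = [[20.000, 18.000], [15.000, 9.000]] (det J = -90.000).
Solving J·Δ = −F gives Δ = (-2.000, 0.889).
Then the next iterate is (u, v)₁ = (1.000, 1.889).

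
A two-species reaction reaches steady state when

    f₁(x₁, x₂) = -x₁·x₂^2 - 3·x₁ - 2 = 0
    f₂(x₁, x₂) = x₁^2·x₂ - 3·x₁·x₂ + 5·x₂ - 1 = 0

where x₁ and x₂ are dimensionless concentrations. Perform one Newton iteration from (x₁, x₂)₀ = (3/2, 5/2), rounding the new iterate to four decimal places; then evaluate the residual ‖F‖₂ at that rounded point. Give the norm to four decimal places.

6.7484

At (3/2, 5/2): F = (-15.8750, 5.8750).
Jacobian J = [[-x₂^2 - 3, -2·x₁·x₂], [2·x₁·x₂ - 3·x₂, x₁^2 - 3·x₁ + 5]].
At the point, J = [[-9.2500, -7.5000], [0.0000, 2.7500]] (det J = -25.4375).
Solving J·Δ = −F gives Δ = (0.0160, -2.1364).
Then the next iterate is (x₁, x₂)₁ = (1.5160, 0.3636).
Re-evaluating at (1.5160, 0.3636): F = (-6.748423, -0.000007), so ‖F‖₂ = 6.7484.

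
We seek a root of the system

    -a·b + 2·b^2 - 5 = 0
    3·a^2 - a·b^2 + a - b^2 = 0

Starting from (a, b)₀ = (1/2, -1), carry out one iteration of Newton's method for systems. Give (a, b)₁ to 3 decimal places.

(1.023, -1.439)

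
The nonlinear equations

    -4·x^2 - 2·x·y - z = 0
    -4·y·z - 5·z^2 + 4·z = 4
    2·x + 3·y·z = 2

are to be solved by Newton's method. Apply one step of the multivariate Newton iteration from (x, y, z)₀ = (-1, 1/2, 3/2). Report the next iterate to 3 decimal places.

At (-1, 1/2, 3/2): F = (-4.500, -12.250, -1.750).
Jacobian J = [[-8·x - 2·y, -2·x, -1], [0, -4·z, -4·y - 10·z + 4], [2, 3·z, 3·y]].
At the point, J = [[7.000, 2.000, -1.000], [0.000, -6.000, -13.000], [2.000, 4.500, 1.500]] (det J = 282.500).
Solving J·Δ = −F gives Δ = (0.265, 0.692, -1.262).
Then the next iterate is (x, y, z)₁ = (-0.735, 1.192, 0.238).

(-0.735, 1.192, 0.238)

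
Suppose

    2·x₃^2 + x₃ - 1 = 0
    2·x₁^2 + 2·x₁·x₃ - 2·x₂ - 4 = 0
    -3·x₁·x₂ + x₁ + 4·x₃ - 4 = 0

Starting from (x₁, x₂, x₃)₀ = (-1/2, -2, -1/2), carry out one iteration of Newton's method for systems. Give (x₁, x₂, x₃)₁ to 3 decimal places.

At (-1/2, -2, -1/2): F = (-1.000, 1.000, -9.500).
Jacobian J = [[0, 0, 4·x₃ + 1], [4·x₁ + 2·x₃, -2, 2·x₁], [-3·x₂ + 1, -3·x₁, 4]].
At the point, J = [[0.000, 0.000, -1.000], [-3.000, -2.000, -1.000], [7.000, 1.500, 4.000]] (det J = -9.500).
Solving J·Δ = −F gives Δ = (2.526, -2.789, -1.000).
Then the next iterate is (x₁, x₂, x₃)₁ = (2.026, -4.789, -1.500).

(2.026, -4.789, -1.500)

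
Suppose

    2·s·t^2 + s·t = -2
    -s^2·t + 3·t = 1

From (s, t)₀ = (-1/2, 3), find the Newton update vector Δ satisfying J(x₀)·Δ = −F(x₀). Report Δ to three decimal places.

(-0.307, -2.301)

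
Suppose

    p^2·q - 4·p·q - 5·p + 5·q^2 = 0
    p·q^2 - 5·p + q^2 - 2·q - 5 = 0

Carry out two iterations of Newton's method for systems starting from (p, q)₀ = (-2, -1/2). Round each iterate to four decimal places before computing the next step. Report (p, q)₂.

(-0.9617, -0.3289)

At (-2, -1/2): F = (5.2500, 5.7500).
Jacobian J = [[2·p·q - 4·q - 5, p^2 - 4·p + 10·q], [q^2 - 5, 2·p·q + 2·q - 2]].
At the point, J = [[-1.0000, 7.0000], [-4.7500, -1.0000]] (det J = 34.2500).
Solving J·Δ = −F gives Δ = (1.3285, -0.5602).
Then the next iterate is (p, q)₁ = (-0.6715, -1.0602).
Round to (-0.6715, -1.0602) and repeat: F = (5.651866, 0.847142), J = [[0.664649, -7.465088], [-3.875976, -2.696551]].
Δ = (-0.2902, 0.7313), so (p, q)₂ = (-0.9617, -0.3289).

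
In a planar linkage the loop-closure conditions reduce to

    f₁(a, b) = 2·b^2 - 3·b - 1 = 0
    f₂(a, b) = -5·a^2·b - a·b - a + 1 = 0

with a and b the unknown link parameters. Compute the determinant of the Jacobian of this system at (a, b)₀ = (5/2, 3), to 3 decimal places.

J = [[0, 4·b - 3], [-10·a·b - b - 1, -5·a^2 - a]].
At the point, J = [[0.000, 9.000], [-79.000, -33.750]].
det J = 711.000.

711.000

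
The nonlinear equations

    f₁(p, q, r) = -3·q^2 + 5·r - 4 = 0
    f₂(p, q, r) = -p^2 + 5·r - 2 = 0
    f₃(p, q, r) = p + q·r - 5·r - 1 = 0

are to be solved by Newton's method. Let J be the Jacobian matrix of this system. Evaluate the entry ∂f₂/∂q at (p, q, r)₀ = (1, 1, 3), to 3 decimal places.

∂f₂/∂q = 0.
At (1, 1, 3) this is 0.000.

0.000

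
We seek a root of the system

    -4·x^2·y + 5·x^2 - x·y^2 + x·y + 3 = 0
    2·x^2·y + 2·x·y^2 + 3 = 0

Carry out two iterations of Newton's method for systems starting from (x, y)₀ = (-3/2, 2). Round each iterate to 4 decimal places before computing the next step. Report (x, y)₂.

At (-3/2, 2): F = (-0.7500, 0.0000).
Jacobian J = [[-8·x·y + 10·x - y^2 + y, -4·x^2 - 2·x·y + x], [4·x·y + 2·y^2, 2·x^2 + 4·x·y]].
At the point, J = [[7.0000, -4.5000], [-4.0000, -7.5000]] (det J = -70.5000).
Solving J·Δ = −F gives Δ = (0.0798, -0.0426).
Then the next iterate is (x, y)₁ = (-1.4202, 1.9574).
Round to (-1.4202, 1.9574) and repeat: F = (-0.045737, 0.013276), J = [[6.163181, -3.928273], [-3.456768, -7.085662]].
Δ = (0.0066, -0.0013), so (x, y)₂ = (-1.4136, 1.9561).

(-1.4136, 1.9561)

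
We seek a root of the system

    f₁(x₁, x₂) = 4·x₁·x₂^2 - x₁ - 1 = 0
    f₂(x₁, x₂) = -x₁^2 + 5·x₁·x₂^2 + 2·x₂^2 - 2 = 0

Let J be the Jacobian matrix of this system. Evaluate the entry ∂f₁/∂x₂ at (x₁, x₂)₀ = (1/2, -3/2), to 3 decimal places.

-6.000

∂f₁/∂x₂ = 8·x₁·x₂.
At (1/2, -3/2) this is -6.000.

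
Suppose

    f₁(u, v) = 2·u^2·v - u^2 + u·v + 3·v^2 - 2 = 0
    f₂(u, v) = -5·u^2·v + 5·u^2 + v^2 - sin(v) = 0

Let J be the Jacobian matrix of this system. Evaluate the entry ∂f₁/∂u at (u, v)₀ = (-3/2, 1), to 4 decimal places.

∂f₁/∂u = 4·u·v - 2·u + v.
At (-3/2, 1) this is -2.0000.

-2.0000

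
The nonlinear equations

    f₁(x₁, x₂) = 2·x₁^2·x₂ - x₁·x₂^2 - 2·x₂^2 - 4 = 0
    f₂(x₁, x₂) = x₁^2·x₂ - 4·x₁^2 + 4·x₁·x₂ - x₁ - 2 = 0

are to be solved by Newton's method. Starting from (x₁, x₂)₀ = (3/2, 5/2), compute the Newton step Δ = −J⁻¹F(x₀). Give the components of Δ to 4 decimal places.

(0.1150, -1.0476)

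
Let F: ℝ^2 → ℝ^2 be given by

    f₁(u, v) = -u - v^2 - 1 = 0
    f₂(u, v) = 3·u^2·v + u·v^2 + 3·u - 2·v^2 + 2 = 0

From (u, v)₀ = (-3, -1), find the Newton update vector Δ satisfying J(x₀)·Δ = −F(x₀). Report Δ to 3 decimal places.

(1.420, 0.210)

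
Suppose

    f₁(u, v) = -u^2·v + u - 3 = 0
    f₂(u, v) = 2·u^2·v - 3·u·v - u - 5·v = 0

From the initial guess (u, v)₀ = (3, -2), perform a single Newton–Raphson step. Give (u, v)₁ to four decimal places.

At (3, -2): F = (18.0000, -11.0000).
Jacobian J = [[-2·u·v + 1, -u^2], [4·u·v - 3·v - 1, 2·u^2 - 3·u - 5]].
At the point, J = [[13.0000, -9.0000], [-19.0000, 4.0000]] (det J = -119.0000).
Solving J·Δ = −F gives Δ = (-0.2269, 1.6723).
Then the next iterate is (u, v)₁ = (2.7731, -0.3277).

(2.7731, -0.3277)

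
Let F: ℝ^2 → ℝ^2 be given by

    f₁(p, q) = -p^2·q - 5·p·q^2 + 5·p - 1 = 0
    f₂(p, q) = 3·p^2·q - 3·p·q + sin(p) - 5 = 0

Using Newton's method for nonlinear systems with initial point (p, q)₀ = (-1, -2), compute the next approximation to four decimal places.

(0.0121, -2.1538)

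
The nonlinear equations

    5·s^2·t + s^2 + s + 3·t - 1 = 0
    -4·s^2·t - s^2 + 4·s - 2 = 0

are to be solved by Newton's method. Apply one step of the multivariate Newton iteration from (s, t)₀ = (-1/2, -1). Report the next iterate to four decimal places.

At (-1/2, -1): F = (-5.5000, -3.2500).
Jacobian J = [[10·s·t + 2·s + 1, 5·s^2 + 3], [-8·s·t - 2·s + 4, -4·s^2]].
At the point, J = [[5.0000, 4.2500], [1.0000, -1.0000]] (det J = -9.2500).
Solving J·Δ = −F gives Δ = (2.0878, -1.1622).
Then the next iterate is (s, t)₁ = (1.5878, -2.1622).

(1.5878, -2.1622)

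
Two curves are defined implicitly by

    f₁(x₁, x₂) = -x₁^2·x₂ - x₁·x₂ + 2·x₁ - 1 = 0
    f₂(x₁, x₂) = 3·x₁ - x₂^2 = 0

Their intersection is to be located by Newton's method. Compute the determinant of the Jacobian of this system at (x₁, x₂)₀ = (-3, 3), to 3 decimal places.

J = [[-2·x₁·x₂ - x₂ + 2, -x₁^2 - x₁], [3, -2·x₂]].
At the point, J = [[17.000, -6.000], [3.000, -6.000]].
det J = -84.000.

-84.000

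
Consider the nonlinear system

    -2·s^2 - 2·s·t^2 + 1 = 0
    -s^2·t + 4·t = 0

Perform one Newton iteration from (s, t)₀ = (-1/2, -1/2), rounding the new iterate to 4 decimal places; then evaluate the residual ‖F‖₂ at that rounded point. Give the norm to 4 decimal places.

0.1099

At (-1/2, -1/2): F = (0.7500, -1.8750).
Jacobian J = [[-4·s - 2·t^2, -4·s·t], [-2·s·t, -s^2 + 4]].
At the point, J = [[1.5000, -1.0000], [-0.5000, 3.7500]] (det J = 5.1250).
Solving J·Δ = −F gives Δ = (-0.1829, 0.4756).
Then the next iterate is (s, t)₁ = (-0.6829, -0.0244).
Re-evaluating at (-0.6829, -0.0244): F = (0.068108, -0.086221), so ‖F‖₂ = 0.1099.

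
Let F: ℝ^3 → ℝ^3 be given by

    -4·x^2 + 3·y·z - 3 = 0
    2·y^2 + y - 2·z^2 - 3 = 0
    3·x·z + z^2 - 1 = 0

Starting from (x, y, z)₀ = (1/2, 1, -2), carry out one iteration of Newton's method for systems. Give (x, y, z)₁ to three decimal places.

(-0.072, 0.402, -0.626)

At (1/2, 1, -2): F = (-10.000, -8.000, 0.000).
Jacobian J = [[-8·x, 3·z, 3·y], [0, 4·y + 1, -4·z], [3·z, 0, 3·x + 2·z]].
At the point, J = [[-4.000, -6.000, 3.000], [0.000, 5.000, 8.000], [-6.000, 0.000, -2.500]] (det J = 428.000).
Solving J·Δ = −F gives Δ = (-0.572, -0.598, 1.374).
Then the next iterate is (x, y, z)₁ = (-0.072, 0.402, -0.626).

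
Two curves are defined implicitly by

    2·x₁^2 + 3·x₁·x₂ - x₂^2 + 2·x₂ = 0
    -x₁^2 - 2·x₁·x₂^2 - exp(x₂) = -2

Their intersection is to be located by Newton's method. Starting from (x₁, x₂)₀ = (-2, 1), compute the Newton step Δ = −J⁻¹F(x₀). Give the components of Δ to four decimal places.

At (-2, 1): F = (3.0000, -0.718282).
Jacobian J = [[4·x₁ + 3·x₂, 3·x₁ - 2·x₂ + 2], [-2·x₁ - 2·x₂^2, -4·x₁·x₂ - exp(x₂)]].
At the point, J = [[-5.0000, -6.0000], [2.0000, 5.281718]] (det J = -14.408591).
Solving J·Δ = −F gives Δ = (0.8006, -0.1672).

(0.8006, -0.1672)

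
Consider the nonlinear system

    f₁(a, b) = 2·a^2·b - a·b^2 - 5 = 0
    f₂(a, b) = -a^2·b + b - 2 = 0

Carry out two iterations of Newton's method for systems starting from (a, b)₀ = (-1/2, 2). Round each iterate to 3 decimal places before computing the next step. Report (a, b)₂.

(-0.505, 2.683)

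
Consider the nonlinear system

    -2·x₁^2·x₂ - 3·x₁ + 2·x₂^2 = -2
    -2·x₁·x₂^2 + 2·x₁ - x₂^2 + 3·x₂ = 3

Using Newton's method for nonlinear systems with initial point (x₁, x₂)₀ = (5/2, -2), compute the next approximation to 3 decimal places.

At (5/2, -2): F = (27.500, -28.000).
Jacobian J = [[-4·x₁·x₂ - 3, -2·x₁^2 + 4·x₂], [-2·x₂^2 + 2, -4·x₁·x₂ - 2·x₂ + 3]].
At the point, J = [[17.000, -20.500], [-6.000, 27.000]] (det J = 336.000).
Solving J·Δ = −F gives Δ = (-0.501, 0.926).
Then the next iterate is (x₁, x₂)₁ = (1.999, -1.074).

(1.999, -1.074)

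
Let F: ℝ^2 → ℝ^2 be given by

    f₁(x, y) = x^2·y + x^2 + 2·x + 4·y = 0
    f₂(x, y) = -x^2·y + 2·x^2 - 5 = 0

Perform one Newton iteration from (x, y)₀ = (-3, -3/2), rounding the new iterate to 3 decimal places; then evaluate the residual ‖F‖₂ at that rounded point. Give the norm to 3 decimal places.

8.102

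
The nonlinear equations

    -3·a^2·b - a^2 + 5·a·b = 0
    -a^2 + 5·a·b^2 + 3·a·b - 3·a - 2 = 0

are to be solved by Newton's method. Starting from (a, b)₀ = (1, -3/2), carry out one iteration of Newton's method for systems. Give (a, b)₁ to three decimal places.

At (1, -3/2): F = (-4.000, 0.750).
Jacobian J = [[-6·a·b - 2·a + 5·b, -3·a^2 + 5·a], [-2·a + 5·b^2 + 3·b - 3, 10·a·b + 3·a]].
At the point, J = [[-0.500, 2.000], [1.750, -12.000]] (det J = 2.500).
Solving J·Δ = −F gives Δ = (-18.600, -2.650).
Then the next iterate is (a, b)₁ = (-17.600, -4.150).

(-17.600, -4.150)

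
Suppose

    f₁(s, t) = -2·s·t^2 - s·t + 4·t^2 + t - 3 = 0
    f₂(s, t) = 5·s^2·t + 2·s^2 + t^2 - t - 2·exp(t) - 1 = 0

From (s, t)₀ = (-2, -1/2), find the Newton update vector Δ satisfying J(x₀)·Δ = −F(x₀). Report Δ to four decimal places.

At (-2, -1/2): F = (-2.5000, -3.463061).
Jacobian J = [[-2·t^2 - t, -4·s·t - s + 8·t + 1], [10·s·t + 4·s, 5·s^2 + 2·t - 2·exp(t) - 1]].
At the point, J = [[0.0000, -5.0000], [2.0000, 16.786939]] (det J = 10.0000).
Solving J·Δ = −F gives Δ = (5.9283, -0.5000).

(5.9283, -0.5000)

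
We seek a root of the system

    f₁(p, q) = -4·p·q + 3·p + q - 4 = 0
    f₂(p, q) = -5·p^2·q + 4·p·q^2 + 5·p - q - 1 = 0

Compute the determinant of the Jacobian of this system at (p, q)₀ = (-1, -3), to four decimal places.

215.0000

J = [[-4·q + 3, -4·p + 1], [-10·p·q + 4·q^2 + 5, -5·p^2 + 8·p·q - 1]].
At the point, J = [[15.0000, 5.0000], [11.0000, 18.0000]].
det J = 215.0000.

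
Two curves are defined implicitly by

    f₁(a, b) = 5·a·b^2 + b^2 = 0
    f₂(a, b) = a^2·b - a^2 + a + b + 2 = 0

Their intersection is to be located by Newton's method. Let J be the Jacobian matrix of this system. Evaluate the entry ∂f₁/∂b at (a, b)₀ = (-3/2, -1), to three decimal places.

13.000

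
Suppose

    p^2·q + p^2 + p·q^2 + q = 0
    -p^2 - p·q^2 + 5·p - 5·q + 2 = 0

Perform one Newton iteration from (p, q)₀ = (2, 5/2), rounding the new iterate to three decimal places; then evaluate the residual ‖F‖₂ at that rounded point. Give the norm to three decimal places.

At (2, 5/2): F = (29.000, -17.000).
Jacobian J = [[2·p·q + 2·p + q^2, p^2 + 2·p·q + 1], [-2·p - q^2 + 5, -2·p·q - 5]].
At the point, J = [[20.250, 15.000], [-5.250, -15.000]] (det J = -225.000).
Solving J·Δ = −F gives Δ = (-0.800, -0.853).
Then the next iterate is (p, q)₁ = (1.200, 1.647).
Re-evaluating at (1.200, 1.647): F = (8.71381, -4.93013), so ‖F‖₂ = 10.012.

10.012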